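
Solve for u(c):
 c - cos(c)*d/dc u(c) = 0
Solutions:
 u(c) = C1 + Integral(c/cos(c), c)


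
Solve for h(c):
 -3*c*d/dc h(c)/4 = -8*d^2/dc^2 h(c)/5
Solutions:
 h(c) = C1 + C2*erfi(sqrt(15)*c/8)


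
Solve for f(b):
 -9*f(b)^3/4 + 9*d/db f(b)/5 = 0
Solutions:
 f(b) = -sqrt(2)*sqrt(-1/(C1 + 5*b))
 f(b) = sqrt(2)*sqrt(-1/(C1 + 5*b))


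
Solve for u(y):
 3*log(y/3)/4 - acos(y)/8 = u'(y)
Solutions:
 u(y) = C1 + 3*y*log(y)/4 - y*acos(y)/8 - 3*y*log(3)/4 - 3*y/4 + sqrt(1 - y^2)/8


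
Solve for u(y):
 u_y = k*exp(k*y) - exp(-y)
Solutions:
 u(y) = C1 + exp(k*y) + exp(-y)


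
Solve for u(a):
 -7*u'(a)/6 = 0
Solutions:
 u(a) = C1


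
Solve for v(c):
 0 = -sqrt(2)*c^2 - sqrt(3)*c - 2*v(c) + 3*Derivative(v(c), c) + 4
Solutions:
 v(c) = C1*exp(2*c/3) - sqrt(2)*c^2/2 - 3*sqrt(2)*c/2 - sqrt(3)*c/2 - 9*sqrt(2)/4 - 3*sqrt(3)/4 + 2


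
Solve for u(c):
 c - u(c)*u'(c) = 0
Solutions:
 u(c) = -sqrt(C1 + c^2)
 u(c) = sqrt(C1 + c^2)


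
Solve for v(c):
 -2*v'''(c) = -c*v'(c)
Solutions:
 v(c) = C1 + Integral(C2*airyai(2^(2/3)*c/2) + C3*airybi(2^(2/3)*c/2), c)


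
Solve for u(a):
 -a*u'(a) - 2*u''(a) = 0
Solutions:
 u(a) = C1 + C2*erf(a/2)


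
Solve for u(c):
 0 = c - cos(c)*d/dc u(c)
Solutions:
 u(c) = C1 + Integral(c/cos(c), c)


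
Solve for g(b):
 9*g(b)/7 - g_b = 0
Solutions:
 g(b) = C1*exp(9*b/7)


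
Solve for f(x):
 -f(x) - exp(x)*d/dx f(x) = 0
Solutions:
 f(x) = C1*exp(exp(-x))


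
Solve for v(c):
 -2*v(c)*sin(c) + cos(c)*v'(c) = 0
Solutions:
 v(c) = C1/cos(c)^2


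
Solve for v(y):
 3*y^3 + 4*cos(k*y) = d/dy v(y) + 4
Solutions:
 v(y) = C1 + 3*y^4/4 - 4*y + 4*sin(k*y)/k


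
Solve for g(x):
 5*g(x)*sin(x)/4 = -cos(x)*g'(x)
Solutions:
 g(x) = C1*cos(x)^(5/4)


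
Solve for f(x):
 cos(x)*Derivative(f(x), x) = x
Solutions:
 f(x) = C1 + Integral(x/cos(x), x)


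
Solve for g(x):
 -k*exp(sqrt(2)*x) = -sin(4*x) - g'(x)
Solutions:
 g(x) = C1 + sqrt(2)*k*exp(sqrt(2)*x)/2 + cos(4*x)/4


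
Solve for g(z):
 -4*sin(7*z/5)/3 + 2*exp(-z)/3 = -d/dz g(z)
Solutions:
 g(z) = C1 - 20*cos(7*z/5)/21 + 2*exp(-z)/3


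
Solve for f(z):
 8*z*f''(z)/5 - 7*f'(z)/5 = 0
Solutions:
 f(z) = C1 + C2*z^(15/8)


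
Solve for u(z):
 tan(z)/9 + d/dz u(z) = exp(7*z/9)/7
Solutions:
 u(z) = C1 + 9*exp(7*z/9)/49 + log(cos(z))/9


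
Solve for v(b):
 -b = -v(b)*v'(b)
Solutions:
 v(b) = -sqrt(C1 + b^2)
 v(b) = sqrt(C1 + b^2)


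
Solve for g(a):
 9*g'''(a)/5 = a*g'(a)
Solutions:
 g(a) = C1 + Integral(C2*airyai(15^(1/3)*a/3) + C3*airybi(15^(1/3)*a/3), a)


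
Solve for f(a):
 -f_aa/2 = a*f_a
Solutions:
 f(a) = C1 + C2*erf(a)


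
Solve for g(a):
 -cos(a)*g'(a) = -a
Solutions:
 g(a) = C1 + Integral(a/cos(a), a)


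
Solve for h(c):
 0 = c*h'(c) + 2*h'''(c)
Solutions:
 h(c) = C1 + Integral(C2*airyai(-2^(2/3)*c/2) + C3*airybi(-2^(2/3)*c/2), c)


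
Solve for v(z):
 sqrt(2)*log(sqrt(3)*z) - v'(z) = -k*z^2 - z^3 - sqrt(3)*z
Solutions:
 v(z) = C1 + k*z^3/3 + z^4/4 + sqrt(3)*z^2/2 + sqrt(2)*z*log(z) - sqrt(2)*z + sqrt(2)*z*log(3)/2


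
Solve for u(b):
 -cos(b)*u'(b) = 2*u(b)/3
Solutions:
 u(b) = C1*(sin(b) - 1)^(1/3)/(sin(b) + 1)^(1/3)


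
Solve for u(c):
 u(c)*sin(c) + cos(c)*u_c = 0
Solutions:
 u(c) = C1*cos(c)


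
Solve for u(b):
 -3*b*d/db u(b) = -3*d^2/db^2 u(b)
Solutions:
 u(b) = C1 + C2*erfi(sqrt(2)*b/2)


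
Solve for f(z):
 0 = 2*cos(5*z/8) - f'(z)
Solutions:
 f(z) = C1 + 16*sin(5*z/8)/5


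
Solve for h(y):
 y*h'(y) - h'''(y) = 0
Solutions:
 h(y) = C1 + Integral(C2*airyai(y) + C3*airybi(y), y)


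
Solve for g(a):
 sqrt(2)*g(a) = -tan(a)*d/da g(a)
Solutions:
 g(a) = C1/sin(a)^(sqrt(2))


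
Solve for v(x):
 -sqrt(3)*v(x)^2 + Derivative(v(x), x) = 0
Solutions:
 v(x) = -1/(C1 + sqrt(3)*x)


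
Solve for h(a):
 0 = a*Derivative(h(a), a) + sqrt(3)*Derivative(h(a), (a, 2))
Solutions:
 h(a) = C1 + C2*erf(sqrt(2)*3^(3/4)*a/6)


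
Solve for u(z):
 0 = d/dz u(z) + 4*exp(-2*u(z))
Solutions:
 u(z) = log(-sqrt(C1 - 8*z))
 u(z) = log(C1 - 8*z)/2


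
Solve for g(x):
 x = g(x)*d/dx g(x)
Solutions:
 g(x) = -sqrt(C1 + x^2)
 g(x) = sqrt(C1 + x^2)


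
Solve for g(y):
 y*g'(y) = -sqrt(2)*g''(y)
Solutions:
 g(y) = C1 + C2*erf(2^(1/4)*y/2)


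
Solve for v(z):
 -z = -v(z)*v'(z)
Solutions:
 v(z) = -sqrt(C1 + z^2)
 v(z) = sqrt(C1 + z^2)


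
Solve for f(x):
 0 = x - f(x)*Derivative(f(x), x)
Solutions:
 f(x) = -sqrt(C1 + x^2)
 f(x) = sqrt(C1 + x^2)


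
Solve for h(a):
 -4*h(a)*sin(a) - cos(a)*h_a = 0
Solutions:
 h(a) = C1*cos(a)^4


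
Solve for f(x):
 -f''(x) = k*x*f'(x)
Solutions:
 f(x) = Piecewise((-sqrt(2)*sqrt(pi)*C1*erf(sqrt(2)*sqrt(k)*x/2)/(2*sqrt(k)) - C2, (k > 0) | (k < 0)), (-C1*x - C2, True))


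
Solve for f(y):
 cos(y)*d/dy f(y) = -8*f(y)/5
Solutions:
 f(y) = C1*(sin(y) - 1)^(4/5)/(sin(y) + 1)^(4/5)


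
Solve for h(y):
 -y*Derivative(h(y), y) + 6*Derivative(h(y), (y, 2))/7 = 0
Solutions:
 h(y) = C1 + C2*erfi(sqrt(21)*y/6)


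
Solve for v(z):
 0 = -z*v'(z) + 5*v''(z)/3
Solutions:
 v(z) = C1 + C2*erfi(sqrt(30)*z/10)


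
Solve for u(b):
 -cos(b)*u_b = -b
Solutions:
 u(b) = C1 + Integral(b/cos(b), b)


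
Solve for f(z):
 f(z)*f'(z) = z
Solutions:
 f(z) = -sqrt(C1 + z^2)
 f(z) = sqrt(C1 + z^2)


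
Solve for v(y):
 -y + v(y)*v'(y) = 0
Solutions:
 v(y) = -sqrt(C1 + y^2)
 v(y) = sqrt(C1 + y^2)


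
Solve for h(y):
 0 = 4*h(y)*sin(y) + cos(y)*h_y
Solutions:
 h(y) = C1*cos(y)^4


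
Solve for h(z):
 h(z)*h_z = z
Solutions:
 h(z) = -sqrt(C1 + z^2)
 h(z) = sqrt(C1 + z^2)


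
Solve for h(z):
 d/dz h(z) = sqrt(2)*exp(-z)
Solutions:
 h(z) = C1 - sqrt(2)*exp(-z)


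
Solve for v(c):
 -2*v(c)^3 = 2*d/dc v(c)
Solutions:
 v(c) = -sqrt(2)*sqrt(-1/(C1 - c))/2
 v(c) = sqrt(2)*sqrt(-1/(C1 - c))/2


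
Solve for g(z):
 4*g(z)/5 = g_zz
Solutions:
 g(z) = C1*exp(-2*sqrt(5)*z/5) + C2*exp(2*sqrt(5)*z/5)


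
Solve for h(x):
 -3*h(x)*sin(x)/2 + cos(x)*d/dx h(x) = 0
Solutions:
 h(x) = C1/cos(x)^(3/2)


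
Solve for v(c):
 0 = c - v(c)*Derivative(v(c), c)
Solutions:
 v(c) = -sqrt(C1 + c^2)
 v(c) = sqrt(C1 + c^2)


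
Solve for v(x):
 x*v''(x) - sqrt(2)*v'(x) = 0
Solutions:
 v(x) = C1 + C2*x^(1 + sqrt(2))


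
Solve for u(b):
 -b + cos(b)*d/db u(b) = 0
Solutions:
 u(b) = C1 + Integral(b/cos(b), b)


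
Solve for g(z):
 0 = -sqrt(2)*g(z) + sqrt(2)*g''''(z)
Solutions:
 g(z) = C1*exp(-z) + C2*exp(z) + C3*sin(z) + C4*cos(z)


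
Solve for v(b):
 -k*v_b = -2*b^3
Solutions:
 v(b) = C1 + b^4/(2*k)


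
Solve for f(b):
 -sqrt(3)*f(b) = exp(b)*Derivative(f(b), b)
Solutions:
 f(b) = C1*exp(sqrt(3)*exp(-b))


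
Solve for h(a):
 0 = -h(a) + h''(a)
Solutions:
 h(a) = C1*exp(-a) + C2*exp(a)


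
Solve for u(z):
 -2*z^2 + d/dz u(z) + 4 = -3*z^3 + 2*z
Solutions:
 u(z) = C1 - 3*z^4/4 + 2*z^3/3 + z^2 - 4*z


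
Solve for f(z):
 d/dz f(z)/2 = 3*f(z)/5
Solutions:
 f(z) = C1*exp(6*z/5)


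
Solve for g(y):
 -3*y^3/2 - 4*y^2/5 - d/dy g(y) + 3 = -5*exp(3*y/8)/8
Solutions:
 g(y) = C1 - 3*y^4/8 - 4*y^3/15 + 3*y + 5*exp(3*y/8)/3


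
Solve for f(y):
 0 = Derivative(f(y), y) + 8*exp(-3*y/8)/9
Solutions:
 f(y) = C1 + 64*exp(-3*y/8)/27


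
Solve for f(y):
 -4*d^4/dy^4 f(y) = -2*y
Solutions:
 f(y) = C1 + C2*y + C3*y^2 + C4*y^3 + y^5/240


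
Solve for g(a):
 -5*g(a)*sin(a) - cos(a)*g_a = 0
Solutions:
 g(a) = C1*cos(a)^5


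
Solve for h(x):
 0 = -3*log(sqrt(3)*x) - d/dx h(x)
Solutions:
 h(x) = C1 - 3*x*log(x) - 3*x*log(3)/2 + 3*x


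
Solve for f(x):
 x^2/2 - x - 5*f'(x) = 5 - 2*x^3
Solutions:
 f(x) = C1 + x^4/10 + x^3/30 - x^2/10 - x


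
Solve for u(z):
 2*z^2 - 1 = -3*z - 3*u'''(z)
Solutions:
 u(z) = C1 + C2*z + C3*z^2 - z^5/90 - z^4/24 + z^3/18


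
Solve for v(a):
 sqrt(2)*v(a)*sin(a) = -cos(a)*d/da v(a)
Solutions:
 v(a) = C1*cos(a)^(sqrt(2))


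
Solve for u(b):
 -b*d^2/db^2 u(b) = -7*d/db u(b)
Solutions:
 u(b) = C1 + C2*b^8


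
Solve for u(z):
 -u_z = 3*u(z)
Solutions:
 u(z) = C1*exp(-3*z)


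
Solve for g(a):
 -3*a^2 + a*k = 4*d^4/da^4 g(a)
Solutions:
 g(a) = C1 + C2*a + C3*a^2 + C4*a^3 - a^6/480 + a^5*k/480


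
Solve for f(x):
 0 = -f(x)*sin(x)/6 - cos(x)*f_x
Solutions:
 f(x) = C1*cos(x)^(1/6)


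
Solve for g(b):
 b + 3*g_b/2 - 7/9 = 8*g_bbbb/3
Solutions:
 g(b) = C1 + C4*exp(6^(2/3)*b/4) - b^2/3 + 14*b/27 + (C2*sin(3*2^(2/3)*3^(1/6)*b/8) + C3*cos(3*2^(2/3)*3^(1/6)*b/8))*exp(-6^(2/3)*b/8)


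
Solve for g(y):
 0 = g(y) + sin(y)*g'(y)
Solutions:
 g(y) = C1*sqrt(cos(y) + 1)/sqrt(cos(y) - 1)


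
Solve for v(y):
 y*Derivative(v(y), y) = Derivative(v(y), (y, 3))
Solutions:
 v(y) = C1 + Integral(C2*airyai(y) + C3*airybi(y), y)


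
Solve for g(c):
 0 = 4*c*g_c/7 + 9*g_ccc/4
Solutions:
 g(c) = C1 + Integral(C2*airyai(-2*294^(1/3)*c/21) + C3*airybi(-2*294^(1/3)*c/21), c)


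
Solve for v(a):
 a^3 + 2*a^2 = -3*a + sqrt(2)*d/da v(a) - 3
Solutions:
 v(a) = C1 + sqrt(2)*a^4/8 + sqrt(2)*a^3/3 + 3*sqrt(2)*a^2/4 + 3*sqrt(2)*a/2


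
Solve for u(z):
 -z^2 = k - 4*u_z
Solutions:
 u(z) = C1 + k*z/4 + z^3/12


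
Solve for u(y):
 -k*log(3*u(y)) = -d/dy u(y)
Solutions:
 Integral(1/(log(_y) + log(3)), (_y, u(y))) = C1 + k*y


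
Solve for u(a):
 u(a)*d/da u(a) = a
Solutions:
 u(a) = -sqrt(C1 + a^2)
 u(a) = sqrt(C1 + a^2)


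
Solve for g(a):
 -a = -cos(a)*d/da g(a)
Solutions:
 g(a) = C1 + Integral(a/cos(a), a)


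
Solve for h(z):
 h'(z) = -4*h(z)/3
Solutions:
 h(z) = C1*exp(-4*z/3)


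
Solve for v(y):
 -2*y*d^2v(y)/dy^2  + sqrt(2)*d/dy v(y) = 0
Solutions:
 v(y) = C1 + C2*y^(sqrt(2)/2 + 1)


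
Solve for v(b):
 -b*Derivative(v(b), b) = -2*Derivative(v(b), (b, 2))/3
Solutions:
 v(b) = C1 + C2*erfi(sqrt(3)*b/2)


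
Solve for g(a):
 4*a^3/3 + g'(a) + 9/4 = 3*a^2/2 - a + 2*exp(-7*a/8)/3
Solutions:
 g(a) = C1 - a^4/3 + a^3/2 - a^2/2 - 9*a/4 - 16*exp(-7*a/8)/21


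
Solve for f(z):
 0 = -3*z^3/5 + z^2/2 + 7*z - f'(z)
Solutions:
 f(z) = C1 - 3*z^4/20 + z^3/6 + 7*z^2/2


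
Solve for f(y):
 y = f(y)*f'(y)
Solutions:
 f(y) = -sqrt(C1 + y^2)
 f(y) = sqrt(C1 + y^2)


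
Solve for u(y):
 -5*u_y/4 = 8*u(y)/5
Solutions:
 u(y) = C1*exp(-32*y/25)


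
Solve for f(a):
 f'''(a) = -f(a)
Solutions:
 f(a) = C3*exp(-a) + (C1*sin(sqrt(3)*a/2) + C2*cos(sqrt(3)*a/2))*exp(a/2)


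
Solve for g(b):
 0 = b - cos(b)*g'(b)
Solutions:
 g(b) = C1 + Integral(b/cos(b), b)


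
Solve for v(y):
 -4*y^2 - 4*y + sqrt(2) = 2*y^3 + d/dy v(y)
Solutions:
 v(y) = C1 - y^4/2 - 4*y^3/3 - 2*y^2 + sqrt(2)*y


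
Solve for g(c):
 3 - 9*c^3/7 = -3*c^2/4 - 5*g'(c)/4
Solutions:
 g(c) = C1 + 9*c^4/35 - c^3/5 - 12*c/5


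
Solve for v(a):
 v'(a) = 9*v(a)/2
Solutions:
 v(a) = C1*exp(9*a/2)


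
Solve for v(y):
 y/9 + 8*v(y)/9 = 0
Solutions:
 v(y) = -y/8


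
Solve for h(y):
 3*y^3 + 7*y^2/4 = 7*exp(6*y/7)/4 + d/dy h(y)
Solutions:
 h(y) = C1 + 3*y^4/4 + 7*y^3/12 - 49*exp(6*y/7)/24


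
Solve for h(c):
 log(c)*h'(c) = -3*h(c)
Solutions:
 h(c) = C1*exp(-3*li(c))


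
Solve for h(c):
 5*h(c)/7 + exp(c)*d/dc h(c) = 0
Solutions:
 h(c) = C1*exp(5*exp(-c)/7)


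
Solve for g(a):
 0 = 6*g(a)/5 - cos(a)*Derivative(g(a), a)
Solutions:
 g(a) = C1*(sin(a) + 1)^(3/5)/(sin(a) - 1)^(3/5)


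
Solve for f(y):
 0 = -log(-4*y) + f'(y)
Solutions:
 f(y) = C1 + y*log(-y) + y*(-1 + 2*log(2))


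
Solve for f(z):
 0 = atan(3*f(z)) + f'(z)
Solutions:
 Integral(1/atan(3*_y), (_y, f(z))) = C1 - z


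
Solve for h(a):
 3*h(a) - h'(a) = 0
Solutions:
 h(a) = C1*exp(3*a)


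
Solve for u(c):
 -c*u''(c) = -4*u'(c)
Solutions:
 u(c) = C1 + C2*c^5


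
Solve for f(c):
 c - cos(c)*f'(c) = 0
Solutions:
 f(c) = C1 + Integral(c/cos(c), c)


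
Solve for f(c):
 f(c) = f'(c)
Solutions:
 f(c) = C1*exp(c)


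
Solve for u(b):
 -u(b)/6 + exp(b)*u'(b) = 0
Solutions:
 u(b) = C1*exp(-exp(-b)/6)


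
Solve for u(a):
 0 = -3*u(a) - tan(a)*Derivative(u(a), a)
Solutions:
 u(a) = C1/sin(a)^3


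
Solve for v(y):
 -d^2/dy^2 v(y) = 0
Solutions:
 v(y) = C1 + C2*y


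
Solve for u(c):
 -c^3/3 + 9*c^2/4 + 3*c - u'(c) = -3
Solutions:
 u(c) = C1 - c^4/12 + 3*c^3/4 + 3*c^2/2 + 3*c


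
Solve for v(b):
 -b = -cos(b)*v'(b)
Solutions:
 v(b) = C1 + Integral(b/cos(b), b)


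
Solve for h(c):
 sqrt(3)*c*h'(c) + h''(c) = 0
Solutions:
 h(c) = C1 + C2*erf(sqrt(2)*3^(1/4)*c/2)


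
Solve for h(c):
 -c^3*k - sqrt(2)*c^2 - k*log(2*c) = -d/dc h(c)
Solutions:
 h(c) = C1 + c^4*k/4 + sqrt(2)*c^3/3 + c*k*log(c) - c*k + c*k*log(2)


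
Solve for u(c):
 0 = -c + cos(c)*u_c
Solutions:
 u(c) = C1 + Integral(c/cos(c), c)


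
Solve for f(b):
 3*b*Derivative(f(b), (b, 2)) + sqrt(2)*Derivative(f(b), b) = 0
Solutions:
 f(b) = C1 + C2*b^(1 - sqrt(2)/3)


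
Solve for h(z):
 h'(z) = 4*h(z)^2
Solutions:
 h(z) = -1/(C1 + 4*z)


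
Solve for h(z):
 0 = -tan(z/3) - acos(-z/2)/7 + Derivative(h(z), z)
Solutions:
 h(z) = C1 + z*acos(-z/2)/7 + sqrt(4 - z^2)/7 - 3*log(cos(z/3))


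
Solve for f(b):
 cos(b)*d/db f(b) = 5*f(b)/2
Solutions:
 f(b) = C1*(sin(b) + 1)^(5/4)/(sin(b) - 1)^(5/4)


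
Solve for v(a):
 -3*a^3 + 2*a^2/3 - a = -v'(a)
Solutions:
 v(a) = C1 + 3*a^4/4 - 2*a^3/9 + a^2/2


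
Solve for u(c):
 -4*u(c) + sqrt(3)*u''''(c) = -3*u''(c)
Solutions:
 u(c) = C1*exp(-sqrt(2)*3^(3/4)*c*sqrt(-3 + sqrt(9 + 16*sqrt(3)))/6) + C2*exp(sqrt(2)*3^(3/4)*c*sqrt(-3 + sqrt(9 + 16*sqrt(3)))/6) + C3*sin(sqrt(2)*3^(3/4)*c*sqrt(3 + sqrt(9 + 16*sqrt(3)))/6) + C4*cosh(sqrt(2)*3^(3/4)*c*sqrt(-sqrt(9 + 16*sqrt(3)) - 3)/6)


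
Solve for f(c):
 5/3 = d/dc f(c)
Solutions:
 f(c) = C1 + 5*c/3


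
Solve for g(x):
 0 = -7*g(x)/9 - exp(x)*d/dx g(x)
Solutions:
 g(x) = C1*exp(7*exp(-x)/9)


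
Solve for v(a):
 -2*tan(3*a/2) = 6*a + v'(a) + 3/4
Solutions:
 v(a) = C1 - 3*a^2 - 3*a/4 + 4*log(cos(3*a/2))/3


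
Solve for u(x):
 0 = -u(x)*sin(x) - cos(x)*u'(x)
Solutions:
 u(x) = C1*cos(x)


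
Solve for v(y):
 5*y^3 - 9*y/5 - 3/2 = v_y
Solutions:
 v(y) = C1 + 5*y^4/4 - 9*y^2/10 - 3*y/2


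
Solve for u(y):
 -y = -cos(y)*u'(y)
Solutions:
 u(y) = C1 + Integral(y/cos(y), y)


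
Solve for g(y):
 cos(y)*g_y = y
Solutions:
 g(y) = C1 + Integral(y/cos(y), y)


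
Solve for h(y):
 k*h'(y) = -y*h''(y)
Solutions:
 h(y) = C1 + y^(1 - re(k))*(C2*sin(log(y)*Abs(im(k))) + C3*cos(log(y)*im(k)))


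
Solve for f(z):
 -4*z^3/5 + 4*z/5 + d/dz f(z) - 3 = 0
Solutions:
 f(z) = C1 + z^4/5 - 2*z^2/5 + 3*z


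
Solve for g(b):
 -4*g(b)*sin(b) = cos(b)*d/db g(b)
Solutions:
 g(b) = C1*cos(b)^4


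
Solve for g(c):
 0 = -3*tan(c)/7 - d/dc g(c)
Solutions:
 g(c) = C1 + 3*log(cos(c))/7


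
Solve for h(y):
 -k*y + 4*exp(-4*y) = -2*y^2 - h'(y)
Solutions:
 h(y) = C1 + k*y^2/2 - 2*y^3/3 + exp(-4*y)


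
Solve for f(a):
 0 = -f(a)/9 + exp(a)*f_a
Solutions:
 f(a) = C1*exp(-exp(-a)/9)


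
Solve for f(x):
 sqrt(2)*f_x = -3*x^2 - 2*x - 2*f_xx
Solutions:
 f(x) = C1 + C2*exp(-sqrt(2)*x/2) - sqrt(2)*x^3/2 - sqrt(2)*x^2/2 + 3*x^2 - 6*sqrt(2)*x + 2*x


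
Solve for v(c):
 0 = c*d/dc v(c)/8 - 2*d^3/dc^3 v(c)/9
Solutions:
 v(c) = C1 + Integral(C2*airyai(6^(2/3)*c/4) + C3*airybi(6^(2/3)*c/4), c)


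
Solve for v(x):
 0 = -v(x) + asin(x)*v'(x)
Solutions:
 v(x) = C1*exp(Integral(1/asin(x), x))


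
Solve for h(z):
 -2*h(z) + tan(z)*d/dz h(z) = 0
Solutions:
 h(z) = C1*sin(z)^2


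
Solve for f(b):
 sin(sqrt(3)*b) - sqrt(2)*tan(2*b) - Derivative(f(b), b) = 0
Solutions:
 f(b) = C1 + sqrt(2)*log(cos(2*b))/2 - sqrt(3)*cos(sqrt(3)*b)/3


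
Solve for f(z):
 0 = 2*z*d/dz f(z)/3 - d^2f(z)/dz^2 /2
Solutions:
 f(z) = C1 + C2*erfi(sqrt(6)*z/3)


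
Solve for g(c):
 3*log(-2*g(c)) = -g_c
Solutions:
 Integral(1/(log(-_y) + log(2)), (_y, g(c)))/3 = C1 - c


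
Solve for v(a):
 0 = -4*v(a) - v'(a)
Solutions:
 v(a) = C1*exp(-4*a)


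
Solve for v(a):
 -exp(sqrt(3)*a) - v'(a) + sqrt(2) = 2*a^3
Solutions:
 v(a) = C1 - a^4/2 + sqrt(2)*a - sqrt(3)*exp(sqrt(3)*a)/3


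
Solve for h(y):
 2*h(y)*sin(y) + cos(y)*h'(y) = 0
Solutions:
 h(y) = C1*cos(y)^2


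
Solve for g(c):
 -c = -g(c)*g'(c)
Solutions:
 g(c) = -sqrt(C1 + c^2)
 g(c) = sqrt(C1 + c^2)


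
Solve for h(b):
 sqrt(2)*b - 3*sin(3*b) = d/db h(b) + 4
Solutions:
 h(b) = C1 + sqrt(2)*b^2/2 - 4*b + cos(3*b)


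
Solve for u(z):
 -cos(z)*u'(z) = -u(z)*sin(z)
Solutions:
 u(z) = C1/cos(z)


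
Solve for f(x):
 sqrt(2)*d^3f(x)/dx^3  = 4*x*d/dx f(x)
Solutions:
 f(x) = C1 + Integral(C2*airyai(sqrt(2)*x) + C3*airybi(sqrt(2)*x), x)


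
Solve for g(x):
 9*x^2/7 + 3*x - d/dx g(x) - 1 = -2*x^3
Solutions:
 g(x) = C1 + x^4/2 + 3*x^3/7 + 3*x^2/2 - x


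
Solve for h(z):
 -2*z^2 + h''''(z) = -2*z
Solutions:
 h(z) = C1 + C2*z + C3*z^2 + C4*z^3 + z^6/180 - z^5/60


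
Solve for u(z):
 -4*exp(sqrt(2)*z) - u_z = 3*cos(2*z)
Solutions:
 u(z) = C1 - 2*sqrt(2)*exp(sqrt(2)*z) - 3*sin(2*z)/2


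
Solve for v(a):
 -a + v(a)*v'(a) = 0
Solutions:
 v(a) = -sqrt(C1 + a^2)
 v(a) = sqrt(C1 + a^2)


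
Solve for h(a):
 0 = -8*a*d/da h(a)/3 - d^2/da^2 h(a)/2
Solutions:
 h(a) = C1 + C2*erf(2*sqrt(6)*a/3)


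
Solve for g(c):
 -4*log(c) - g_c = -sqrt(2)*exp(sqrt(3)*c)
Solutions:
 g(c) = C1 - 4*c*log(c) + 4*c + sqrt(6)*exp(sqrt(3)*c)/3


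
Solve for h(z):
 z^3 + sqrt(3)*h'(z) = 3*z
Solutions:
 h(z) = C1 - sqrt(3)*z^4/12 + sqrt(3)*z^2/2


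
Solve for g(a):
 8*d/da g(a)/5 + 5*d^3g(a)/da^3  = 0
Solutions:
 g(a) = C1 + C2*sin(2*sqrt(2)*a/5) + C3*cos(2*sqrt(2)*a/5)


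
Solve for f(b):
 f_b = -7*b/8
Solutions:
 f(b) = C1 - 7*b^2/16


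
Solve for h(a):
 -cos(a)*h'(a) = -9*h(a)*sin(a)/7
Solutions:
 h(a) = C1/cos(a)^(9/7)


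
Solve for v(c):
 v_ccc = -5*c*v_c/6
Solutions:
 v(c) = C1 + Integral(C2*airyai(-5^(1/3)*6^(2/3)*c/6) + C3*airybi(-5^(1/3)*6^(2/3)*c/6), c)


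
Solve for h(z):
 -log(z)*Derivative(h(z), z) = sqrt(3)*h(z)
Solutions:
 h(z) = C1*exp(-sqrt(3)*li(z))


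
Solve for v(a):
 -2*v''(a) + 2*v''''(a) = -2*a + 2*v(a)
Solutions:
 v(a) = C1*exp(-sqrt(2)*a*sqrt(1 + sqrt(5))/2) + C2*exp(sqrt(2)*a*sqrt(1 + sqrt(5))/2) + C3*sin(sqrt(2)*a*sqrt(-1 + sqrt(5))/2) + C4*cos(sqrt(2)*a*sqrt(-1 + sqrt(5))/2) + a


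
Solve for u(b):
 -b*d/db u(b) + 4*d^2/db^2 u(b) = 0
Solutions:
 u(b) = C1 + C2*erfi(sqrt(2)*b/4)


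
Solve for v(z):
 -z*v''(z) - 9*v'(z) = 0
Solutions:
 v(z) = C1 + C2/z^8


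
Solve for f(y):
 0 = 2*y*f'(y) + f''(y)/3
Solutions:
 f(y) = C1 + C2*erf(sqrt(3)*y)


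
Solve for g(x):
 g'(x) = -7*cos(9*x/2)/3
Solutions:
 g(x) = C1 - 14*sin(9*x/2)/27


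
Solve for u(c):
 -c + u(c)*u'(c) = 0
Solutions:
 u(c) = -sqrt(C1 + c^2)
 u(c) = sqrt(C1 + c^2)


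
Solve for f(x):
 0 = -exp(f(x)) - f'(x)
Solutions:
 f(x) = log(1/(C1 + x))


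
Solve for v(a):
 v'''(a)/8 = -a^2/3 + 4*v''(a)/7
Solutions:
 v(a) = C1 + C2*a + C3*exp(32*a/7) + 7*a^4/144 + 49*a^3/1152 + 343*a^2/12288


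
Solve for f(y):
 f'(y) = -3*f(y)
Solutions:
 f(y) = C1*exp(-3*y)


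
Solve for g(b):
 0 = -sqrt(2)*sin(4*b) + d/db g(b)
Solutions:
 g(b) = C1 - sqrt(2)*cos(4*b)/4


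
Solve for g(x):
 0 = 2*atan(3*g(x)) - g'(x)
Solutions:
 Integral(1/atan(3*_y), (_y, g(x))) = C1 + 2*x


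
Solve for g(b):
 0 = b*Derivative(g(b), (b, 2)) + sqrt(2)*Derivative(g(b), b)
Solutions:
 g(b) = C1 + C2*b^(1 - sqrt(2))


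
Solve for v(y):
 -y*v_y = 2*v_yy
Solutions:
 v(y) = C1 + C2*erf(y/2)


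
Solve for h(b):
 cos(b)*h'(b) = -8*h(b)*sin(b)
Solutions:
 h(b) = C1*cos(b)^8


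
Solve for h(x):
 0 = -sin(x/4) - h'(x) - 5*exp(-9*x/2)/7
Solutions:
 h(x) = C1 + 4*cos(x/4) + 10*exp(-9*x/2)/63


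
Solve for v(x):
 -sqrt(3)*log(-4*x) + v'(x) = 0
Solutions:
 v(x) = C1 + sqrt(3)*x*log(-x) + sqrt(3)*x*(-1 + 2*log(2))


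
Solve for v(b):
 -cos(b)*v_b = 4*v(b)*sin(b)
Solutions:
 v(b) = C1*cos(b)^4


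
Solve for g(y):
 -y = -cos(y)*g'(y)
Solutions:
 g(y) = C1 + Integral(y/cos(y), y)


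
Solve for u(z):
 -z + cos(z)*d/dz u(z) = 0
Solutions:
 u(z) = C1 + Integral(z/cos(z), z)


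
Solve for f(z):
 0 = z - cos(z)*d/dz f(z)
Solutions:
 f(z) = C1 + Integral(z/cos(z), z)


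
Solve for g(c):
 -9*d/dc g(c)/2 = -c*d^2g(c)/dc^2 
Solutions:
 g(c) = C1 + C2*c^(11/2)


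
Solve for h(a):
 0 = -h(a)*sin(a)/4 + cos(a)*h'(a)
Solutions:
 h(a) = C1/cos(a)^(1/4)


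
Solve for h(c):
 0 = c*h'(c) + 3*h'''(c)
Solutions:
 h(c) = C1 + Integral(C2*airyai(-3^(2/3)*c/3) + C3*airybi(-3^(2/3)*c/3), c)


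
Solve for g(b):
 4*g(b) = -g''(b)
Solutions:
 g(b) = C1*sin(2*b) + C2*cos(2*b)


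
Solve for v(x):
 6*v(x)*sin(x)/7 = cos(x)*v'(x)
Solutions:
 v(x) = C1/cos(x)^(6/7)


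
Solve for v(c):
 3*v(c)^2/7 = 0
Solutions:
 v(c) = 0


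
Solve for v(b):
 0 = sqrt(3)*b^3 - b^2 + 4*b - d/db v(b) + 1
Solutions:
 v(b) = C1 + sqrt(3)*b^4/4 - b^3/3 + 2*b^2 + b


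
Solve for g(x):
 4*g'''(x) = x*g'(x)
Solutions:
 g(x) = C1 + Integral(C2*airyai(2^(1/3)*x/2) + C3*airybi(2^(1/3)*x/2), x)


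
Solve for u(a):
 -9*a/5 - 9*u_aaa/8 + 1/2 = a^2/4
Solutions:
 u(a) = C1 + C2*a + C3*a^2 - a^5/270 - a^4/15 + 2*a^3/27


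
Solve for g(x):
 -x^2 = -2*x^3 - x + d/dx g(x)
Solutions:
 g(x) = C1 + x^4/2 - x^3/3 + x^2/2


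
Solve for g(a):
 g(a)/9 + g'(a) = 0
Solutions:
 g(a) = C1*exp(-a/9)


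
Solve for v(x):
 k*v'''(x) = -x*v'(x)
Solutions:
 v(x) = C1 + Integral(C2*airyai(x*(-1/k)^(1/3)) + C3*airybi(x*(-1/k)^(1/3)), x)


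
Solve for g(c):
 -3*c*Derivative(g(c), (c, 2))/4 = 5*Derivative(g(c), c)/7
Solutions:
 g(c) = C1 + C2*c^(1/21)


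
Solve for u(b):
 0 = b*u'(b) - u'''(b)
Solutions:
 u(b) = C1 + Integral(C2*airyai(b) + C3*airybi(b), b)


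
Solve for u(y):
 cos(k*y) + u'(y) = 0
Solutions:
 u(y) = C1 - sin(k*y)/k


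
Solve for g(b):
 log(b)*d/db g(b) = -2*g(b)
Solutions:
 g(b) = C1*exp(-2*li(b))


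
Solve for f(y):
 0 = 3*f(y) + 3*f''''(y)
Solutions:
 f(y) = (C1*sin(sqrt(2)*y/2) + C2*cos(sqrt(2)*y/2))*exp(-sqrt(2)*y/2) + (C3*sin(sqrt(2)*y/2) + C4*cos(sqrt(2)*y/2))*exp(sqrt(2)*y/2)


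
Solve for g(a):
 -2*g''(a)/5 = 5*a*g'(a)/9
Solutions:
 g(a) = C1 + C2*erf(5*a/6)


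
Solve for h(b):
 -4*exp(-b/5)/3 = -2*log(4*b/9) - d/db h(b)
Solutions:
 h(b) = C1 - 2*b*log(b) + 2*b*(-2*log(2) + 1 + 2*log(3)) - 20*exp(-b/5)/3


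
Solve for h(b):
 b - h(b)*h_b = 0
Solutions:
 h(b) = -sqrt(C1 + b^2)
 h(b) = sqrt(C1 + b^2)


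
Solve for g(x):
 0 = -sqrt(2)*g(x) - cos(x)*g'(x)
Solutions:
 g(x) = C1*(sin(x) - 1)^(sqrt(2)/2)/(sin(x) + 1)^(sqrt(2)/2)


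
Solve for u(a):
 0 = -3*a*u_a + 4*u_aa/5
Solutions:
 u(a) = C1 + C2*erfi(sqrt(30)*a/4)


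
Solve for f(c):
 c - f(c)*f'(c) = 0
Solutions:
 f(c) = -sqrt(C1 + c^2)
 f(c) = sqrt(C1 + c^2)


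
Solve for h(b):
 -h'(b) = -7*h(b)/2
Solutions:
 h(b) = C1*exp(7*b/2)


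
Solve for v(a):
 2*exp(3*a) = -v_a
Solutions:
 v(a) = C1 - 2*exp(3*a)/3


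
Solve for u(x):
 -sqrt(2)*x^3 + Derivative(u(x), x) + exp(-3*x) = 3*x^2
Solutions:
 u(x) = C1 + sqrt(2)*x^4/4 + x^3 + exp(-3*x)/3


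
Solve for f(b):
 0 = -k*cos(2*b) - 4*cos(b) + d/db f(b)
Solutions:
 f(b) = C1 + k*sin(2*b)/2 + 4*sin(b)


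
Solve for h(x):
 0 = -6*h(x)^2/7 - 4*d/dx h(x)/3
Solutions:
 h(x) = 14/(C1 + 9*x)


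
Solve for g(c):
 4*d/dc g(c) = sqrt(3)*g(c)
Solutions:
 g(c) = C1*exp(sqrt(3)*c/4)


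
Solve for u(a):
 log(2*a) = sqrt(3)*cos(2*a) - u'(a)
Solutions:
 u(a) = C1 - a*log(a) - a*log(2) + a + sqrt(3)*sin(2*a)/2


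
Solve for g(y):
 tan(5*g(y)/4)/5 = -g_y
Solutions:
 g(y) = -4*asin(C1*exp(-y/4))/5 + 4*pi/5
 g(y) = 4*asin(C1*exp(-y/4))/5


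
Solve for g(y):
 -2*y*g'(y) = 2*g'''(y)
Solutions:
 g(y) = C1 + Integral(C2*airyai(-y) + C3*airybi(-y), y)


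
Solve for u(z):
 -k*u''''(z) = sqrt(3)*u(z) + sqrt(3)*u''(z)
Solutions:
 u(z) = C1*exp(-sqrt(2)*z*sqrt((-sqrt(-4*sqrt(3)*k + 3) - sqrt(3))/k)/2) + C2*exp(sqrt(2)*z*sqrt((-sqrt(-4*sqrt(3)*k + 3) - sqrt(3))/k)/2) + C3*exp(-sqrt(2)*z*sqrt((sqrt(-4*sqrt(3)*k + 3) - sqrt(3))/k)/2) + C4*exp(sqrt(2)*z*sqrt((sqrt(-4*sqrt(3)*k + 3) - sqrt(3))/k)/2)


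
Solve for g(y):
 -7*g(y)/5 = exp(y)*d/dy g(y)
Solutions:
 g(y) = C1*exp(7*exp(-y)/5)


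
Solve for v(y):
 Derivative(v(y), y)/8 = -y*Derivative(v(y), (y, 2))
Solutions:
 v(y) = C1 + C2*y^(7/8)


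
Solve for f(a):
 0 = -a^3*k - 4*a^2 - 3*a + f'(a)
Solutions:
 f(a) = C1 + a^4*k/4 + 4*a^3/3 + 3*a^2/2


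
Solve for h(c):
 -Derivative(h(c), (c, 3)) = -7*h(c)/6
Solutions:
 h(c) = C3*exp(6^(2/3)*7^(1/3)*c/6) + (C1*sin(2^(2/3)*3^(1/6)*7^(1/3)*c/4) + C2*cos(2^(2/3)*3^(1/6)*7^(1/3)*c/4))*exp(-6^(2/3)*7^(1/3)*c/12)


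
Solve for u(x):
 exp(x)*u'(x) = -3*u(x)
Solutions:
 u(x) = C1*exp(3*exp(-x))


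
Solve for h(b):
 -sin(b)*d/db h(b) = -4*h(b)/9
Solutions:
 h(b) = C1*(cos(b) - 1)^(2/9)/(cos(b) + 1)^(2/9)


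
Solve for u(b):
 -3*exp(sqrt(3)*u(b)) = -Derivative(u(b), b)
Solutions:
 u(b) = sqrt(3)*(2*log(-1/(C1 + 3*b)) - log(3))/6


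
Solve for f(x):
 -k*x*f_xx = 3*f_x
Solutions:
 f(x) = C1 + x^(((re(k) - 3)*re(k) + im(k)^2)/(re(k)^2 + im(k)^2))*(C2*sin(3*log(x)*Abs(im(k))/(re(k)^2 + im(k)^2)) + C3*cos(3*log(x)*im(k)/(re(k)^2 + im(k)^2)))


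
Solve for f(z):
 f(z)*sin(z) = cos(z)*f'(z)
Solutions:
 f(z) = C1/cos(z)


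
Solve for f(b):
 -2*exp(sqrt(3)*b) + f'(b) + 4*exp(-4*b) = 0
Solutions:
 f(b) = C1 + 2*sqrt(3)*exp(sqrt(3)*b)/3 + exp(-4*b)


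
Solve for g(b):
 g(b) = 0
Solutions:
 g(b) = 0


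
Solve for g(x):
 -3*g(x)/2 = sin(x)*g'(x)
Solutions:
 g(x) = C1*(cos(x) + 1)^(3/4)/(cos(x) - 1)^(3/4)


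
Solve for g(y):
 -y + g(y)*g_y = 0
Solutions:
 g(y) = -sqrt(C1 + y^2)
 g(y) = sqrt(C1 + y^2)


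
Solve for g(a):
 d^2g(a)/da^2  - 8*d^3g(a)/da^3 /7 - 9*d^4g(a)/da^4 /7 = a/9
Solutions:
 g(a) = C1 + C2*a + C3*exp(a*(-4 + sqrt(79))/9) + C4*exp(-a*(4 + sqrt(79))/9) + a^3/54 + 4*a^2/63


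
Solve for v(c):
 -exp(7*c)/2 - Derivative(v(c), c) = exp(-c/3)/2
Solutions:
 v(c) = C1 - exp(7*c)/14 + 3*exp(-c/3)/2


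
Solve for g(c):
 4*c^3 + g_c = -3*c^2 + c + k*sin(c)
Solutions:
 g(c) = C1 - c^4 - c^3 + c^2/2 - k*cos(c)


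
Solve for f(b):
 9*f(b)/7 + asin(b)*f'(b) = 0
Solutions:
 f(b) = C1*exp(-9*Integral(1/asin(b), b)/7)


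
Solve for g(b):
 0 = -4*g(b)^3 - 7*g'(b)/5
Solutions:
 g(b) = -sqrt(14)*sqrt(-1/(C1 - 20*b))/2
 g(b) = sqrt(14)*sqrt(-1/(C1 - 20*b))/2


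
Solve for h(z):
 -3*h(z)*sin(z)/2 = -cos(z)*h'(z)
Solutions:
 h(z) = C1/cos(z)^(3/2)


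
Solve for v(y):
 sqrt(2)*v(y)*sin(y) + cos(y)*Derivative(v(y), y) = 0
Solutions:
 v(y) = C1*cos(y)^(sqrt(2))


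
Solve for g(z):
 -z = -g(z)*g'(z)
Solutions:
 g(z) = -sqrt(C1 + z^2)
 g(z) = sqrt(C1 + z^2)


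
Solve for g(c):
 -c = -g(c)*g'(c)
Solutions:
 g(c) = -sqrt(C1 + c^2)
 g(c) = sqrt(C1 + c^2)


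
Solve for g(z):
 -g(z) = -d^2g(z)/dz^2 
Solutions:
 g(z) = C1*exp(-z) + C2*exp(z)


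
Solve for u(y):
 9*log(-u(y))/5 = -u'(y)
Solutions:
 -li(-u(y)) = C1 - 9*y/5


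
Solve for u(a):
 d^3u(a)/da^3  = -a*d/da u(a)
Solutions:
 u(a) = C1 + Integral(C2*airyai(-a) + C3*airybi(-a), a)


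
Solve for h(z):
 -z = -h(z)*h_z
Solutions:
 h(z) = -sqrt(C1 + z^2)
 h(z) = sqrt(C1 + z^2)


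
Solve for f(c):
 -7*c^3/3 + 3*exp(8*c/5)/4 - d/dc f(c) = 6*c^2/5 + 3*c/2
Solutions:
 f(c) = C1 - 7*c^4/12 - 2*c^3/5 - 3*c^2/4 + 15*exp(8*c/5)/32


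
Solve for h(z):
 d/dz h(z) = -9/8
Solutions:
 h(z) = C1 - 9*z/8


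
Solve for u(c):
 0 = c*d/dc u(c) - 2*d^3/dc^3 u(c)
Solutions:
 u(c) = C1 + Integral(C2*airyai(2^(2/3)*c/2) + C3*airybi(2^(2/3)*c/2), c)


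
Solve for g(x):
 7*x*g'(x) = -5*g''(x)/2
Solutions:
 g(x) = C1 + C2*erf(sqrt(35)*x/5)


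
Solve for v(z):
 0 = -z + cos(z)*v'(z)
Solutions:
 v(z) = C1 + Integral(z/cos(z), z)


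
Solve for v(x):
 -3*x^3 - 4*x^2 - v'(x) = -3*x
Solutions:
 v(x) = C1 - 3*x^4/4 - 4*x^3/3 + 3*x^2/2


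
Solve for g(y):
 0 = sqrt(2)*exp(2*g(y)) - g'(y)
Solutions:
 g(y) = log(-sqrt(-1/(C1 + sqrt(2)*y))) - log(2)/2
 g(y) = log(-1/(C1 + sqrt(2)*y))/2 - log(2)/2


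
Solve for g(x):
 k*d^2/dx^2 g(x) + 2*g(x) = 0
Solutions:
 g(x) = C1*exp(-sqrt(2)*x*sqrt(-1/k)) + C2*exp(sqrt(2)*x*sqrt(-1/k))


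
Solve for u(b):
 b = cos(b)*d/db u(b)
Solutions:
 u(b) = C1 + Integral(b/cos(b), b)


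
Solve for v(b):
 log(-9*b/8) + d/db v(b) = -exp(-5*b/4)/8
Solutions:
 v(b) = C1 - b*log(-b) + b*(-2*log(3) + 1 + 3*log(2)) + exp(-5*b/4)/10


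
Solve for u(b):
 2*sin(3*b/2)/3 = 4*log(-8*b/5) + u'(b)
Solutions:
 u(b) = C1 - 4*b*log(-b) - 12*b*log(2) + 4*b + 4*b*log(5) - 4*cos(3*b/2)/9


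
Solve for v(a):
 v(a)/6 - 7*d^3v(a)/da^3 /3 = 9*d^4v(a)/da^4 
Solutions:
 v(a) = C1*exp(a*(-7 + sqrt(-1944*2^(2/3)/(-49 + sqrt(95713))^(1/3) + 49 + 54*2^(1/3)*(-49 + sqrt(95713))^(1/3)))/108)*sin(sqrt(2)*a*sqrt(-972*2^(2/3)/(-49 + sqrt(95713))^(1/3) - 49 + 27*2^(1/3)*(-49 + sqrt(95713))^(1/3) + 343/sqrt(-1944*2^(2/3)/(-49 + sqrt(95713))^(1/3) + 49 + 54*2^(1/3)*(-49 + sqrt(95713))^(1/3)))/108) + C2*exp(a*(-7 + sqrt(-1944*2^(2/3)/(-49 + sqrt(95713))^(1/3) + 49 + 54*2^(1/3)*(-49 + sqrt(95713))^(1/3)))/108)*cos(sqrt(2)*a*sqrt(-972*2^(2/3)/(-49 + sqrt(95713))^(1/3) - 49 + 27*2^(1/3)*(-49 + sqrt(95713))^(1/3) + 343/sqrt(-1944*2^(2/3)/(-49 + sqrt(95713))^(1/3) + 49 + 54*2^(1/3)*(-49 + sqrt(95713))^(1/3)))/108) + C3*exp(a*(-7 - sqrt(-1944*2^(2/3)/(-49 + sqrt(95713))^(1/3) + 49 + 54*2^(1/3)*(-49 + sqrt(95713))^(1/3)) + sqrt(2)*sqrt(-27*2^(1/3)*(-49 + sqrt(95713))^(1/3) + 49 + 972*2^(2/3)/(-49 + sqrt(95713))^(1/3) + 343/sqrt(-1944*2^(2/3)/(-49 + sqrt(95713))^(1/3) + 49 + 54*2^(1/3)*(-49 + sqrt(95713))^(1/3))))/108) + C4*exp(-a*(sqrt(-1944*2^(2/3)/(-49 + sqrt(95713))^(1/3) + 49 + 54*2^(1/3)*(-49 + sqrt(95713))^(1/3)) + 7 + sqrt(2)*sqrt(-27*2^(1/3)*(-49 + sqrt(95713))^(1/3) + 49 + 972*2^(2/3)/(-49 + sqrt(95713))^(1/3) + 343/sqrt(-1944*2^(2/3)/(-49 + sqrt(95713))^(1/3) + 49 + 54*2^(1/3)*(-49 + sqrt(95713))^(1/3))))/108)


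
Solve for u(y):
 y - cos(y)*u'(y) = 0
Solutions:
 u(y) = C1 + Integral(y/cos(y), y)


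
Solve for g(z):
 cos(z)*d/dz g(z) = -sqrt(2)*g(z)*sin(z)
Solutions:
 g(z) = C1*cos(z)^(sqrt(2))


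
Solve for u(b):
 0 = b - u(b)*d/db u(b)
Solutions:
 u(b) = -sqrt(C1 + b^2)
 u(b) = sqrt(C1 + b^2)


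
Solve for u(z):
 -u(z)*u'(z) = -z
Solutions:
 u(z) = -sqrt(C1 + z^2)
 u(z) = sqrt(C1 + z^2)


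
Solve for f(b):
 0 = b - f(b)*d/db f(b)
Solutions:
 f(b) = -sqrt(C1 + b^2)
 f(b) = sqrt(C1 + b^2)


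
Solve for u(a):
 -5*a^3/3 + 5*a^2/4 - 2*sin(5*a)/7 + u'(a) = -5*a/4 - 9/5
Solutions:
 u(a) = C1 + 5*a^4/12 - 5*a^3/12 - 5*a^2/8 - 9*a/5 - 2*cos(5*a)/35


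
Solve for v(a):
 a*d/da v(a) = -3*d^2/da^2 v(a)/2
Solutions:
 v(a) = C1 + C2*erf(sqrt(3)*a/3)


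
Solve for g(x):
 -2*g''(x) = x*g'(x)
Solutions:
 g(x) = C1 + C2*erf(x/2)


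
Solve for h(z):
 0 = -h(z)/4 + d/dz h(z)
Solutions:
 h(z) = C1*exp(z/4)


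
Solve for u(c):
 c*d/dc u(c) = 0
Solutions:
 u(c) = C1


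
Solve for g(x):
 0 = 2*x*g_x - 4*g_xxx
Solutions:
 g(x) = C1 + Integral(C2*airyai(2^(2/3)*x/2) + C3*airybi(2^(2/3)*x/2), x)


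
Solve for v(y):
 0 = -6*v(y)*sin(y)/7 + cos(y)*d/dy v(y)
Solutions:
 v(y) = C1/cos(y)^(6/7)


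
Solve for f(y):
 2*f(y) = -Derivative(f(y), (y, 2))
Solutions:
 f(y) = C1*sin(sqrt(2)*y) + C2*cos(sqrt(2)*y)


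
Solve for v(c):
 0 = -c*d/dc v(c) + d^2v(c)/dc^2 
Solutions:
 v(c) = C1 + C2*erfi(sqrt(2)*c/2)


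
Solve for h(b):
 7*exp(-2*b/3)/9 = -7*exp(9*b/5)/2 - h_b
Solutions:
 h(b) = C1 - 35*exp(9*b/5)/18 + 7*exp(-2*b/3)/6


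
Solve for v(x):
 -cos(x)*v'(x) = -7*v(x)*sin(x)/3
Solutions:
 v(x) = C1/cos(x)^(7/3)


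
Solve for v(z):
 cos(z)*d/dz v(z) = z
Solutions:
 v(z) = C1 + Integral(z/cos(z), z)


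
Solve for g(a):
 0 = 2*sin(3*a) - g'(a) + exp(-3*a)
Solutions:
 g(a) = C1 - 2*cos(3*a)/3 - exp(-3*a)/3


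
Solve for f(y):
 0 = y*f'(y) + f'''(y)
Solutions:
 f(y) = C1 + Integral(C2*airyai(-y) + C3*airybi(-y), y)


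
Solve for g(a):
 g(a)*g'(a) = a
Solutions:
 g(a) = -sqrt(C1 + a^2)
 g(a) = sqrt(C1 + a^2)


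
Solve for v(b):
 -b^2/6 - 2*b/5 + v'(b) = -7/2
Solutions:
 v(b) = C1 + b^3/18 + b^2/5 - 7*b/2


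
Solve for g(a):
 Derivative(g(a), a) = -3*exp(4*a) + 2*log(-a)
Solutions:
 g(a) = C1 + 2*a*log(-a) - 2*a - 3*exp(4*a)/4


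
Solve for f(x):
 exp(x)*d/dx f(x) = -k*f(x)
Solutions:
 f(x) = C1*exp(k*exp(-x))


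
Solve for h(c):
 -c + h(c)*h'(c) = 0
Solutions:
 h(c) = -sqrt(C1 + c^2)
 h(c) = sqrt(C1 + c^2)


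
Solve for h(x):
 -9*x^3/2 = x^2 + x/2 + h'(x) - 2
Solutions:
 h(x) = C1 - 9*x^4/8 - x^3/3 - x^2/4 + 2*x


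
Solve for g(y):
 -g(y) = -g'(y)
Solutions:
 g(y) = C1*exp(y)


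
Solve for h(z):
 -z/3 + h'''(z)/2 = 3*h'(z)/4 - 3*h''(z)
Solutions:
 h(z) = C1 + C2*exp(z*(-3 + sqrt(42)/2)) + C3*exp(-z*(3 + sqrt(42)/2)) - 2*z^2/9 - 16*z/9


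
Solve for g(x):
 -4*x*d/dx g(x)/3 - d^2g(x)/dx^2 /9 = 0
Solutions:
 g(x) = C1 + C2*erf(sqrt(6)*x)


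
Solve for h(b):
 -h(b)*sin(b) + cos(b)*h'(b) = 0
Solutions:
 h(b) = C1/cos(b)


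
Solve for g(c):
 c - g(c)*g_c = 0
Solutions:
 g(c) = -sqrt(C1 + c^2)
 g(c) = sqrt(C1 + c^2)


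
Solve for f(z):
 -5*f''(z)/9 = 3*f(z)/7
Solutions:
 f(z) = C1*sin(3*sqrt(105)*z/35) + C2*cos(3*sqrt(105)*z/35)


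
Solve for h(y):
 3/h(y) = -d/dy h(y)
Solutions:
 h(y) = -sqrt(C1 - 6*y)
 h(y) = sqrt(C1 - 6*y)


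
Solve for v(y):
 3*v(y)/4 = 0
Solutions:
 v(y) = 0


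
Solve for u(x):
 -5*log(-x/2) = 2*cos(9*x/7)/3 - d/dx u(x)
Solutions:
 u(x) = C1 + 5*x*log(-x) - 5*x - 5*x*log(2) + 14*sin(9*x/7)/27


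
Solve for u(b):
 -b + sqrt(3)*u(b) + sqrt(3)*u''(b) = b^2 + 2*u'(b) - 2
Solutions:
 u(b) = sqrt(3)*b^2/3 + sqrt(3)*b/3 + 4*b/3 + (C1*sin(sqrt(6)*b/3) + C2*cos(sqrt(6)*b/3))*exp(sqrt(3)*b/3) - 4*sqrt(3)/9 + 2/3


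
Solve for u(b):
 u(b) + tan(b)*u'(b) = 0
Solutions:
 u(b) = C1/sin(b)


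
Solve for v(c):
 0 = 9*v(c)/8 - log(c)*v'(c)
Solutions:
 v(c) = C1*exp(9*li(c)/8)


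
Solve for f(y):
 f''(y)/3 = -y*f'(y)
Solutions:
 f(y) = C1 + C2*erf(sqrt(6)*y/2)


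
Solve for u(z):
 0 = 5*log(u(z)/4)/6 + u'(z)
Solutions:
 -6*Integral(1/(-log(_y) + 2*log(2)), (_y, u(z)))/5 = C1 - z


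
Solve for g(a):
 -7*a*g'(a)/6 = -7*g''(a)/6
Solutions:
 g(a) = C1 + C2*erfi(sqrt(2)*a/2)


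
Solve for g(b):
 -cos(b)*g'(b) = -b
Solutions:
 g(b) = C1 + Integral(b/cos(b), b)


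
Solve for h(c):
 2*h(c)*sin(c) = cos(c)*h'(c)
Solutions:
 h(c) = C1/cos(c)^2


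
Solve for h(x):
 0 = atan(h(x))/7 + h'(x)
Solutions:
 Integral(1/atan(_y), (_y, h(x))) = C1 - x/7


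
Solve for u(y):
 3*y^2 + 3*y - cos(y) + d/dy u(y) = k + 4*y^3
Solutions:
 u(y) = C1 + k*y + y^4 - y^3 - 3*y^2/2 + sin(y)


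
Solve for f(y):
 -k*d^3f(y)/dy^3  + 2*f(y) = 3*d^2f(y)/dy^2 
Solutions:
 f(y) = C1*exp(-y*((sqrt(((-1 + k^(-2))^2 - 1/k^4)/k^2) - 1/k + k^(-3))^(1/3) + 1/k + 1/(k^2*(sqrt(((-1 + k^(-2))^2 - 1/k^4)/k^2) - 1/k + k^(-3))^(1/3)))) + C2*exp(y*((sqrt(((-1 + k^(-2))^2 - 1/k^4)/k^2) - 1/k + k^(-3))^(1/3)/2 - sqrt(3)*I*(sqrt(((-1 + k^(-2))^2 - 1/k^4)/k^2) - 1/k + k^(-3))^(1/3)/2 - 1/k - 2/(k^2*(-1 + sqrt(3)*I)*(sqrt(((-1 + k^(-2))^2 - 1/k^4)/k^2) - 1/k + k^(-3))^(1/3)))) + C3*exp(y*((sqrt(((-1 + k^(-2))^2 - 1/k^4)/k^2) - 1/k + k^(-3))^(1/3)/2 + sqrt(3)*I*(sqrt(((-1 + k^(-2))^2 - 1/k^4)/k^2) - 1/k + k^(-3))^(1/3)/2 - 1/k + 2/(k^2*(1 + sqrt(3)*I)*(sqrt(((-1 + k^(-2))^2 - 1/k^4)/k^2) - 1/k + k^(-3))^(1/3))))


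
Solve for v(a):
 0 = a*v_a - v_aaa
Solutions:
 v(a) = C1 + Integral(C2*airyai(a) + C3*airybi(a), a)


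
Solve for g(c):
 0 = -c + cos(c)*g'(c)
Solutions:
 g(c) = C1 + Integral(c/cos(c), c)


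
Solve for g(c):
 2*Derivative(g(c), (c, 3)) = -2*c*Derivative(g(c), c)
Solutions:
 g(c) = C1 + Integral(C2*airyai(-c) + C3*airybi(-c), c)


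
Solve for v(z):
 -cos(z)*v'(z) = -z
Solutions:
 v(z) = C1 + Integral(z/cos(z), z)


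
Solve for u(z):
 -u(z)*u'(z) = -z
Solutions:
 u(z) = -sqrt(C1 + z^2)
 u(z) = sqrt(C1 + z^2)


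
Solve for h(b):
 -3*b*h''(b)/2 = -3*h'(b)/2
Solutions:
 h(b) = C1 + C2*b^2


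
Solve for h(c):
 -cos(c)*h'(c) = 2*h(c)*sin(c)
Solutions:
 h(c) = C1*cos(c)^2


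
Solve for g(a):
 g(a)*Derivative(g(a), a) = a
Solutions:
 g(a) = -sqrt(C1 + a^2)
 g(a) = sqrt(C1 + a^2)


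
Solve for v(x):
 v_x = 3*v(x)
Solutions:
 v(x) = C1*exp(3*x)


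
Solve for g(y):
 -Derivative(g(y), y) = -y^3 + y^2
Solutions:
 g(y) = C1 + y^4/4 - y^3/3


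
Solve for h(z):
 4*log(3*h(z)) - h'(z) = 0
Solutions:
 -Integral(1/(log(_y) + log(3)), (_y, h(z)))/4 = C1 - z


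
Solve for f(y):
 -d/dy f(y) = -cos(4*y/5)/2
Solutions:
 f(y) = C1 + 5*sin(4*y/5)/8


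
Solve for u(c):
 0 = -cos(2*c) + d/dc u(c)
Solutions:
 u(c) = C1 + sin(2*c)/2


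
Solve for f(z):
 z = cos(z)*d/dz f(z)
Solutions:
 f(z) = C1 + Integral(z/cos(z), z)


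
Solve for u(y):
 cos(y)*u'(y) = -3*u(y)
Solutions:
 u(y) = C1*(sin(y) - 1)^(3/2)/(sin(y) + 1)^(3/2)


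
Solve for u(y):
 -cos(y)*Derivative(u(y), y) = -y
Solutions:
 u(y) = C1 + Integral(y/cos(y), y)


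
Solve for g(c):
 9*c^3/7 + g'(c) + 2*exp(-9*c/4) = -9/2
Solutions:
 g(c) = C1 - 9*c^4/28 - 9*c/2 + 8*exp(-9*c/4)/9


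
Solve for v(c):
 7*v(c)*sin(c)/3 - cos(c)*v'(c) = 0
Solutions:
 v(c) = C1/cos(c)^(7/3)


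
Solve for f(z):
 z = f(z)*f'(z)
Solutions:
 f(z) = -sqrt(C1 + z^2)
 f(z) = sqrt(C1 + z^2)


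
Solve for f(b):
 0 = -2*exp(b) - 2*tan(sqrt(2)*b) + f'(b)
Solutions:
 f(b) = C1 + 2*exp(b) - sqrt(2)*log(cos(sqrt(2)*b))


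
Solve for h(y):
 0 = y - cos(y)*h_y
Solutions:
 h(y) = C1 + Integral(y/cos(y), y)


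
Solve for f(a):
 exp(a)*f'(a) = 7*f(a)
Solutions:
 f(a) = C1*exp(-7*exp(-a))


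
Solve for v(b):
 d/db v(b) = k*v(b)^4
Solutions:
 v(b) = (-1/(C1 + 3*b*k))^(1/3)
 v(b) = (-1/(C1 + b*k))^(1/3)*(-3^(2/3) - 3*3^(1/6)*I)/6
 v(b) = (-1/(C1 + b*k))^(1/3)*(-3^(2/3) + 3*3^(1/6)*I)/6


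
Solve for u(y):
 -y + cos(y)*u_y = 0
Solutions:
 u(y) = C1 + Integral(y/cos(y), y)


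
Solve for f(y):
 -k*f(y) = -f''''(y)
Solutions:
 f(y) = C1*exp(-k^(1/4)*y) + C2*exp(k^(1/4)*y) + C3*exp(-I*k^(1/4)*y) + C4*exp(I*k^(1/4)*y)


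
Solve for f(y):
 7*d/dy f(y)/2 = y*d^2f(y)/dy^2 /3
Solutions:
 f(y) = C1 + C2*y^(23/2)


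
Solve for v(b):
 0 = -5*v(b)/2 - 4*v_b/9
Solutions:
 v(b) = C1*exp(-45*b/8)


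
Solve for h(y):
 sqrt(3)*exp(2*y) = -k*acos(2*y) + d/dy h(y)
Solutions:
 h(y) = C1 + k*(y*acos(2*y) - sqrt(1 - 4*y^2)/2) + sqrt(3)*exp(2*y)/2


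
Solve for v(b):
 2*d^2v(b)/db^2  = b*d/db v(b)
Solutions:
 v(b) = C1 + C2*erfi(b/2)


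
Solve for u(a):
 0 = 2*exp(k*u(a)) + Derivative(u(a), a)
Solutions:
 u(a) = Piecewise((log(1/(C1*k + 2*a*k))/k, Ne(k, 0)), (nan, True))
 u(a) = Piecewise((C1 - 2*a, Eq(k, 0)), (nan, True))
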